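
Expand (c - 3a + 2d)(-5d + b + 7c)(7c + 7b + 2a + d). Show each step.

70c^2d + 78bcd + 102acd - 61cd^2 + 56bc^2 + 7b^2c - 166abc + 49c^3 - 133ac^2 + 106abd + 30a^2d - 5ad^2 - 21ab^2 - 6a^2b - 42a^2c - 68bd^2 - 10d^3 + 14b^2d

(c - 3a + 2d)(-5d + b + 7c)(7c + 7b + 2a + d)
= (-5cd + bc + 7c^2 + 15ad - 3ab - 21ac - 10d^2 + 2bd + 14cd)(7c + 7b + 2a + d)    [distributive law]
= (9cd + bc + 7c^2 + 15ad - 3ab - 21ac - 10d^2 + 2bd)(7c + 7b + 2a + d)    [combine like terms]
= 63c^2d + 63bcd + 18acd + 9cd^2 + 7bc^2 + 7b^2c + 2abc + bcd + 49c^3 + 49bc^2 + 14ac^2 + 7c^2d + 105acd + 105abd + 30a^2d + 15ad^2 - 21abc - 21ab^2 - 6a^2b - 3abd - 147ac^2 - 147abc - 42a^2c - 21acd - 70cd^2 - 70bd^2 - 20ad^2 - 10d^3 + 14bcd + 14b^2d + 4abd + 2bd^2    [distributive law]
= 70c^2d + 78bcd + 102acd - 61cd^2 + 56bc^2 + 7b^2c - 166abc + 49c^3 - 133ac^2 + 106abd + 30a^2d - 5ad^2 - 21ab^2 - 6a^2b - 42a^2c - 68bd^2 - 10d^3 + 14b^2d    [combine like terms]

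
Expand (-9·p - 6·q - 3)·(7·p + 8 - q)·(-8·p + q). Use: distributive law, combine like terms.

504·p^3 + 201·p^2·q + 744·p^2 + 267·p·q - 81·p·q^2 - 45·q^2 + 6·q^3 + 192·p - 24·q

(-9·p - 6·q - 3)·(7·p + 8 - q)·(-8·p + q)
= (-63·p^2 - 72·p + 9·p·q - 42·p·q - 48·q + 6·q^2 - 21·p - 24 + 3·q)·(-8·p + q)    [distributive law]
= (-63·p^2 - 93·p - 33·p·q - 45·q + 6·q^2 - 24)·(-8·p + q)    [combine like terms]
= 504·p^3 - 63·p^2·q + 744·p^2 - 93·p·q + 264·p^2·q - 33·p·q^2 + 360·p·q - 45·q^2 - 48·p·q^2 + 6·q^3 + 192·p - 24·q    [distributive law]
= 504·p^3 + 201·p^2·q + 744·p^2 + 267·p·q - 81·p·q^2 - 45·q^2 + 6·q^3 + 192·p - 24·q    [combine like terms]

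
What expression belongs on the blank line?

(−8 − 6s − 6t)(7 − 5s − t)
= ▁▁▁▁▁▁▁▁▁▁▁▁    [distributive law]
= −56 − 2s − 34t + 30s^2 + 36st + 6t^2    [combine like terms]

After distributive law, the bracketed line is:

−56 + 40s + 8t − 42s + 30s^2 + 6st − 42t + 30st + 6t^2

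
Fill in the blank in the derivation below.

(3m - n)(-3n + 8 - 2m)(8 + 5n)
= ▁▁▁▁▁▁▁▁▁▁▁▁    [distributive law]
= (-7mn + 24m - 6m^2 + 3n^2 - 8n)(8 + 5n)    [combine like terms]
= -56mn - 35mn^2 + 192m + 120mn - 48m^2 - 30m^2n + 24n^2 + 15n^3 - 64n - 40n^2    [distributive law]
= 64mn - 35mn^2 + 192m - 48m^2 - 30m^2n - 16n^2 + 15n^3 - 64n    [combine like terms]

Applying distributive law to the line above:

(-9mn + 24m - 6m^2 + 3n^2 - 8n + 2mn)(8 + 5n)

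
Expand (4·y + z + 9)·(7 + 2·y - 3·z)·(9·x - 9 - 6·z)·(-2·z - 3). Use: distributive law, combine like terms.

(4·y + z + 9)·(7 + 2·y - 3·z)·(9·x - 9 - 6·z)·(-2·z - 3)
= (28·y + 8·y^2 - 12·y·z + 7·z + 2·y·z - 3·z^2 + 63 + 18·y - 27·z)·(9·x - 9 - 6·z)·(-2·z - 3)    [distributive law]
= (46·y + 8·y^2 - 10·y·z - 20·z - 3·z^2 + 63)·(9·x - 9 - 6·z)·(-2·z - 3)    [combine like terms]
= (414·x·y - 414·y - 276·y·z + 72·x·y^2 - 72·y^2 - 48·y^2·z - 90·x·y·z + 90·y·z + 60·y·z^2 - 180·x·z + 180·z + 120·z^2 - 27·x·z^2 + 27·z^2 + 18·z^3 + 567·x - 567 - 378·z)·(-2·z - 3)    [distributive law]
= (414·x·y - 414·y - 186·y·z + 72·x·y^2 - 72·y^2 - 48·y^2·z - 90·x·y·z + 60·y·z^2 - 180·x·z - 198·z + 147·z^2 - 27·x·z^2 + 18·z^3 + 567·x - 567)·(-2·z - 3)    [combine like terms]
= -828·x·y·z - 1242·x·y + 828·y·z + 1242·y + 372·y·z^2 + 558·y·z - 144·x·y^2·z - 216·x·y^2 + 144·y^2·z + 216·y^2 + 96·y^2·z^2 + 144·y^2·z + 180·x·y·z^2 + 270·x·y·z - 120·y·z^3 - 180·y·z^2 + 360·x·z^2 + 540·x·z + 396·z^2 + 594·z - 294·z^3 - 441·z^2 + 54·x·z^3 + 81·x·z^2 - 36·z^4 - 54·z^3 - 1134·x·z - 1701·x + 1134·z + 1701    [distributive law]
= -558·x·y·z - 1242·x·y + 1386·y·z + 1242·y + 192·y·z^2 - 144·x·y^2·z - 216·x·y^2 + 288·y^2·z + 216·y^2 + 96·y^2·z^2 + 180·x·y·z^2 - 120·y·z^3 + 441·x·z^2 - 594·x·z - 45·z^2 + 1728·z - 348·z^3 + 54·x·z^3 - 36·z^4 - 1701·x + 1701    [combine like terms]

-558·x·y·z - 1242·x·y + 1386·y·z + 1242·y + 192·y·z^2 - 144·x·y^2·z - 216·x·y^2 + 288·y^2·z + 216·y^2 + 96·y^2·z^2 + 180·x·y·z^2 - 120·y·z^3 + 441·x·z^2 - 594·x·z - 45·z^2 + 1728·z - 348·z^3 + 54·x·z^3 - 36·z^4 - 1701·x + 1701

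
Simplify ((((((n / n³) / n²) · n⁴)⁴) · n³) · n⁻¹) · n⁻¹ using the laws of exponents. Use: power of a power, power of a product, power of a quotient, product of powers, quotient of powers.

n

((((((n / n³) / n²) · n⁴)⁴) · n³) · n⁻¹) · n⁻¹
= ((((((n / n³) / n²)⁴) · ((n⁴)⁴)) · n³) · n⁻¹) · n⁻¹    [power of a product]
= ((((((n / n³)⁴) / ((n²)⁴)) · ((n⁴)⁴)) · n³) · n⁻¹) · n⁻¹    [power of a quotient]
= ((((((n⁴) / ((n³)⁴)) / ((n²)⁴)) · ((n⁴)⁴)) · n³) · n⁻¹) · n⁻¹    [power of a quotient]
= (((((n⁴ / n¹²) / ((n²)⁴)) · ((n⁴)⁴)) · n³) · n⁻¹) · n⁻¹    [power of a power]
= ((((n⁻⁸ / ((n²)⁴)) · ((n⁴)⁴)) · n³) · n⁻¹) · n⁻¹    [quotient of powers]
= ((((n⁻⁸ / n⁸) · ((n⁴)⁴)) · n³) · n⁻¹) · n⁻¹    [power of a power]
= (((n⁻¹⁶ · ((n⁴)⁴)) · n³) · n⁻¹) · n⁻¹    [quotient of powers]
= (((n⁻¹⁶ · n¹⁶) · n³) · n⁻¹) · n⁻¹    [power of a power]
= ((n⁰ · n³) · n⁻¹) · n⁻¹    [product of powers]
= (n³ · n⁻¹) · n⁻¹    [product of powers]
= n² · n⁻¹    [product of powers]
= n    [product of powers]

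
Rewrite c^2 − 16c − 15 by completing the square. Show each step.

c^2 − 16c − 15
= c^2 − 16c + 64 − 64 − 15    [add and subtract 64]
= (c − 8)^2 − 64 − 15    [perfect-square identity]
= (c − 8)^2 − 79    [combine constants]

(c − 8)^2 − 79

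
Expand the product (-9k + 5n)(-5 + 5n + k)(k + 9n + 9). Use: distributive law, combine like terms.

-36k² + 20kn + 405k - 121k²n - 335kn² - 9k³ - 225n + 225n³

(-9k + 5n)(-5 + 5n + k)(k + 9n + 9)
= (45k - 45kn - 9k² - 25n + 25n² + 5kn)(k + 9n + 9)    [distributive law]
= (45k - 40kn - 9k² - 25n + 25n²)(k + 9n + 9)    [combine like terms]
= 45k² + 405kn + 405k - 40k²n - 360kn² - 360kn - 9k³ - 81k²n - 81k² - 25kn - 225n² - 225n + 25kn² + 225n³ + 225n²    [distributive law]
= -36k² + 20kn + 405k - 121k²n - 335kn² - 9k³ - 225n + 225n³    [combine like terms]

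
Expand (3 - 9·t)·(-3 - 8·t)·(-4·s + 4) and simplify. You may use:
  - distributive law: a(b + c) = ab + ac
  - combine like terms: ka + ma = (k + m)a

36·s - 36 - 12·s·t + 12·t - 288·s·t^2 + 288·t^2

(3 - 9·t)·(-3 - 8·t)·(-4·s + 4)
= (-9 - 24·t + 27·t + 72·t^2)·(-4·s + 4)    [distributive law]
= (-9 + 3·t + 72·t^2)·(-4·s + 4)    [combine like terms]
= 36·s - 36 - 12·s·t + 12·t - 288·s·t^2 + 288·t^2    [distributive law]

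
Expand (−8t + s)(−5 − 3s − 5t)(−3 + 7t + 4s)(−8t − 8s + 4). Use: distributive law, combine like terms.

(−8t + s)(−5 − 3s − 5t)(−3 + 7t + 4s)(−8t − 8s + 4)
= (40t + 24st + 40t^2 − 5s − 3s^2 − 5st)(−3 + 7t + 4s)(−8t − 8s + 4)    [distributive law]
= (40t + 19st + 40t^2 − 5s − 3s^2)(−3 + 7t + 4s)(−8t − 8s + 4)    [combine like terms]
= (−120t + 280t^2 + 160st − 57st + 133st^2 + 76s^2t − 120t^2 + 280t^3 + 160st^2 + 15s − 35st − 20s^2 + 9s^2 − 21s^2t − 12s^3)(−8t − 8s + 4)    [distributive law]
= (−120t + 160t^2 + 68st + 293st^2 + 55s^2t + 280t^3 + 15s − 11s^2 − 12s^3)(−8t − 8s + 4)    [combine like terms]
= 960t^2 + 960st − 480t − 1280t^3 − 1280st^2 + 640t^2 − 544st^2 − 544s^2t + 272st − 2344st^3 − 2344s^2t^2 + 1172st^2 − 440s^2t^2 − 440s^3t + 220s^2t − 2240t^4 − 2240st^3 + 1120t^3 − 120st − 120s^2 + 60s + 88s^2t + 88s^3 − 44s^2 + 96s^3t + 96s^4 − 48s^3    [distributive law]
= 1600t^2 + 1112st − 480t − 160t^3 − 652st^2 − 236s^2t − 4584st^3 − 2784s^2t^2 − 344s^3t − 2240t^4 − 164s^2 + 60s + 40s^3 + 96s^4    [combine like terms]

1600t^2 + 1112st − 480t − 160t^3 − 652st^2 − 236s^2t − 4584st^3 − 2784s^2t^2 − 344s^3t − 2240t^4 − 164s^2 + 60s + 40s^3 + 96s^4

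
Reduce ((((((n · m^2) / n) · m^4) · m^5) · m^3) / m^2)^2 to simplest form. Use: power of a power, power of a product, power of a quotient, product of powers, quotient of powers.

m^24

((((((n · m^2) / n) · m^4) · m^5) · m^3) / m^2)^2
= ((((((n · m^2) / n) · m^4) · m^5) · m^3)^2) / ((m^2)^2)    [power of a quotient]
= ((((((n · m^2) / n) · m^4) · m^5)^2) · ((m^3)^2)) / ((m^2)^2)    [power of a product]
= ((((((n · m^2) / n) · m^4)^2) · ((m^5)^2)) · ((m^3)^2)) / ((m^2)^2)    [power of a product]
= ((((((n · m^2) / n)^2) · ((m^4)^2)) · ((m^5)^2)) · ((m^3)^2)) / ((m^2)^2)    [power of a product]
= ((((((n · m^2)^2) / (n^2)) · ((m^4)^2)) · ((m^5)^2)) · ((m^3)^2)) / ((m^2)^2)    [power of a quotient]
= ((((((n^2) · ((m^2)^2)) / (n^2)) · ((m^4)^2)) · ((m^5)^2)) · ((m^3)^2)) / ((m^2)^2)    [power of a product]
= (((((n^2 · m^4) / (n^2)) · ((m^4)^2)) · ((m^5)^2)) · ((m^3)^2)) / ((m^2)^2)    [power of a power]
= (((((n^2 · m^4) / n^2) · m^8) · ((m^5)^2)) · ((m^3)^2)) / ((m^2)^2)    [power of a power]
= (((((n^2 · m^4) / n^2) · m^8) · m^10) · ((m^3)^2)) / ((m^2)^2)    [power of a power]
= (((((n^2 · m^4) / n^2) · m^8) · m^10) · m^6) / ((m^2)^2)    [power of a power]
= (((((n^2 · m^4) / n^2) · m^8) · m^10) · m^6) / m^4    [power of a power]
= m^24    [quotient of powers; product of powers]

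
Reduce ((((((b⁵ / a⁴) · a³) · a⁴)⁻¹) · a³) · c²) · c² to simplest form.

b⁻⁵c⁴

((((((b⁵ / a⁴) · a³) · a⁴)⁻¹) · a³) · c²) · c²
= ((((((b⁵ / a⁴) · a³)⁻¹) · ((a⁴)⁻¹)) · a³) · c²) · c²    [power of a product]
= ((((((b⁵ / a⁴)⁻¹) · ((a³)⁻¹)) · ((a⁴)⁻¹)) · a³) · c²) · c²    [power of a product]
= (((((((b⁵)⁻¹) / ((a⁴)⁻¹)) · ((a³)⁻¹)) · ((a⁴)⁻¹)) · a³) · c²) · c²    [power of a quotient]
= (((((b⁻⁵ / ((a⁴)⁻¹)) · ((a³)⁻¹)) · ((a⁴)⁻¹)) · a³) · c²) · c²    [power of a power]
= (((((b⁻⁵ / a⁻⁴) · ((a³)⁻¹)) · ((a⁴)⁻¹)) · a³) · c²) · c²    [power of a power]
= (((((b⁻⁵ / a⁻⁴) · a⁻³) · ((a⁴)⁻¹)) · a³) · c²) · c²    [power of a power]
= (((((b⁻⁵ / a⁻⁴) · a⁻³) · a⁻⁴) · a³) · c²) · c²    [power of a power]
= b⁻⁵c⁴    [quotient of powers; product of powers]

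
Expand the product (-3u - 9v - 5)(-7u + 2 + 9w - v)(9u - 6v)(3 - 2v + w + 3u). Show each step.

1350u³ + 1026u³v - 540u³w + 567u⁴ + 9u²v - 1881u²v² - 747u²vw + 513u² - 1683u²w - 513uv - 129uv² - 372uvw - 243u²w² + 2277uv²w - 567uvw² + 468uv³ + 114v² - 318v³ + 996v²w - 1026v³w + 486v²w² + 108v⁴ - 270u - 1305uw + 180v + 870vw - 405uw² + 270vw²

(-3u - 9v - 5)(-7u + 2 + 9w - v)(9u - 6v)(3 - 2v + w + 3u)
= (21u² - 6u - 27uw + 3uv + 63uv - 18v - 81vw + 9v² + 35u - 10 - 45w + 5v)(9u - 6v)(3 - 2v + w + 3u)    [distributive law]
= (21u² + 29u - 27uw + 66uv - 13v - 81vw + 9v² - 10 - 45w)(9u - 6v)(3 - 2v + w + 3u)    [combine like terms]
= (189u³ - 126u²v + 261u² - 174uv - 243u²w + 162uvw + 594u²v - 396uv² - 117uv + 78v² - 729uvw + 486v²w + 81uv² - 54v³ - 90u + 60v - 405uw + 270vw)(3 - 2v + w + 3u)    [distributive law]
= (189u³ + 468u²v + 261u² - 291uv - 243u²w - 567uvw - 315uv² + 78v² + 486v²w - 54v³ - 90u + 60v - 405uw + 270vw)(3 - 2v + w + 3u)    [combine like terms]
= 567u³ - 378u³v + 189u³w + 567u⁴ + 1404u²v - 936u²v² + 468u²vw + 1404u³v + 783u² - 522u²v + 261u²w + 783u³ - 873uv + 582uv² - 291uvw - 873u²v - 729u²w + 486u²vw - 243u²w² - 729u³w - 1701uvw + 1134uv²w - 567uvw² - 1701u²vw - 945uv² + 630uv³ - 315uv²w - 945u²v² + 234v² - 156v³ + 78v²w + 234uv² + 1458v²w - 972v³w + 486v²w² + 1458uv²w - 162v³ + 108v⁴ - 54v³w - 162uv³ - 270u + 180uv - 90uw - 270u² + 180v - 120v² + 60vw + 180uv - 1215uw + 810uvw - 405uw² - 1215u²w + 810vw - 540v²w + 270vw² + 810uvw    [distributive law]
= 1350u³ + 1026u³v - 540u³w + 567u⁴ + 9u²v - 1881u²v² - 747u²vw + 513u² - 1683u²w - 513uv - 129uv² - 372uvw - 243u²w² + 2277uv²w - 567uvw² + 468uv³ + 114v² - 318v³ + 996v²w - 1026v³w + 486v²w² + 108v⁴ - 270u - 1305uw + 180v + 870vw - 405uw² + 270vw²    [combine like terms]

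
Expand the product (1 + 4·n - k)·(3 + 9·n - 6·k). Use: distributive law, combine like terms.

(1 + 4·n - k)·(3 + 9·n - 6·k)
= 3 + 9·n - 6·k + 12·n + 36·n² - 24·k·n - 3·k - 9·k·n + 6·k²    [distributive law]
= 3 + 21·n - 9·k + 36·n² - 33·k·n + 6·k²    [combine like terms]

3 + 21·n - 9·k + 36·n² - 33·k·n + 6·k²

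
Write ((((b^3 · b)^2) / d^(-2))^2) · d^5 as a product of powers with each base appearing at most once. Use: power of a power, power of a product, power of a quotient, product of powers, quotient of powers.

((((b^3 · b)^2) / d^(-2))^2) · d^5
= ((((b^3 · b)^2)^2) / ((d^(-2))^2)) · d^5    [power of a quotient]
= (((b^3 · b)^4) / ((d^(-2))^2)) · d^5    [power of a power]
= ((((b^3)^4) · (b^4)) / ((d^(-2))^2)) · d^5    [power of a product]
= ((b^12 · (b^4)) / ((d^(-2))^2)) · d^5    [power of a power]
= (b^16 / ((d^(-2))^2)) · d^5    [product of powers]
= (b^16 / d^(-4)) · d^5    [power of a power]
= b^16d^9    [quotient of powers]

b^16d^9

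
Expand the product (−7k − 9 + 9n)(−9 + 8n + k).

54k − 47kn − 7k^2 + 81 − 153n + 72n^2

(−7k − 9 + 9n)(−9 + 8n + k)
= 63k − 56kn − 7k^2 + 81 − 72n − 9k − 81n + 72n^2 + 9kn    [distributive law]
= 54k − 47kn − 7k^2 + 81 − 153n + 72n^2    [combine like terms]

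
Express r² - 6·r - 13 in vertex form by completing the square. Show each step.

(r - 3)² - 22

r² - 6·r - 13
= r² - 6·r + 9 - 9 - 13    [add and subtract 9]
= (r - 3)² - 9 - 13    [perfect-square identity]
= (r - 3)² - 22    [combine constants]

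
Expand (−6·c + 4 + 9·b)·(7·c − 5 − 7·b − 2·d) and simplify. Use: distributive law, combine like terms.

−42·c^2 + 58·c + 105·b·c + 12·c·d − 20 − 73·b − 8·d − 63·b^2 − 18·b·d

(−6·c + 4 + 9·b)·(7·c − 5 − 7·b − 2·d)
= −42·c^2 + 30·c + 42·b·c + 12·c·d + 28·c − 20 − 28·b − 8·d + 63·b·c − 45·b − 63·b^2 − 18·b·d    [distributive law]
= −42·c^2 + 58·c + 105·b·c + 12·c·d − 20 − 73·b − 8·d − 63·b^2 − 18·b·d    [combine like terms]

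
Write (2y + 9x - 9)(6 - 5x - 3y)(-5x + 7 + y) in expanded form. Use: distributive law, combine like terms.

-355xy + 219y - 3y^2 + 140x^2y - 7xy^2 - 6y^3 - 810x^2 + 963x + 225x^3 - 378

(2y + 9x - 9)(6 - 5x - 3y)(-5x + 7 + y)
= (12y - 10xy - 6y^2 + 54x - 45x^2 - 27xy - 54 + 45x + 27y)(-5x + 7 + y)    [distributive law]
= (39y - 37xy - 6y^2 + 99x - 45x^2 - 54)(-5x + 7 + y)    [combine like terms]
= -195xy + 273y + 39y^2 + 185x^2y - 259xy - 37xy^2 + 30xy^2 - 42y^2 - 6y^3 - 495x^2 + 693x + 99xy + 225x^3 - 315x^2 - 45x^2y + 270x - 378 - 54y    [distributive law]
= -355xy + 219y - 3y^2 + 140x^2y - 7xy^2 - 6y^3 - 810x^2 + 963x + 225x^3 - 378    [combine like terms]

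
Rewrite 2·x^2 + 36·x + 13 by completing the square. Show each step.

2·x^2 + 36·x + 13
= 2(x^2 + 18·x) + 13    [factor out 2 from the x-terms]
= 2(x^2 + 18·x + 81 - 81) + 13    [add and subtract 81 inside the bracket]
= 2(x + 9)^2 - 162 + 13    [perfect-square identity]
= 2(x + 9)^2 - 149    [combine constants]

2(x + 9)^2 - 149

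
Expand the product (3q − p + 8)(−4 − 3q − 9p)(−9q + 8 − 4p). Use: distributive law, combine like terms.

252q^2 + 564pq + 81q^3 + 252pq^2 + 15p^2q − 416p + 344p^2 − 36p^3 − 256

(3q − p + 8)(−4 − 3q − 9p)(−9q + 8 − 4p)
= (−12q − 9q^2 − 27pq + 4p + 3pq + 9p^2 − 32 − 24q − 72p)(−9q + 8 − 4p)    [distributive law]
= (−36q − 9q^2 − 24pq − 68p + 9p^2 − 32)(−9q + 8 − 4p)    [combine like terms]
= 324q^2 − 288q + 144pq + 81q^3 − 72q^2 + 36pq^2 + 216pq^2 − 192pq + 96p^2q + 612pq − 544p + 272p^2 − 81p^2q + 72p^2 − 36p^3 + 288q − 256 + 128p    [distributive law]
= 252q^2 + 564pq + 81q^3 + 252pq^2 + 15p^2q − 416p + 344p^2 − 36p^3 − 256    [combine like terms]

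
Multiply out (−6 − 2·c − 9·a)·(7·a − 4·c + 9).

(−6 − 2·c − 9·a)·(7·a − 4·c + 9)
= −42·a + 24·c − 54 − 14·a·c + 8·c^2 − 18·c − 63·a^2 + 36·a·c − 81·a    [distributive law]
= −123·a + 6·c − 54 + 22·a·c + 8·c^2 − 63·a^2    [combine like terms]

−123·a + 6·c − 54 + 22·a·c + 8·c^2 − 63·a^2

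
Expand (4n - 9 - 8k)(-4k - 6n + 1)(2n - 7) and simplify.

(4n - 9 - 8k)(-4k - 6n + 1)(2n - 7)
= (-16kn - 24n^2 + 4n + 36k + 54n - 9 + 32k^2 + 48kn - 8k)(2n - 7)    [distributive law]
= (32kn - 24n^2 + 58n + 28k - 9 + 32k^2)(2n - 7)    [combine like terms]
= 64kn^2 - 224kn - 48n^3 + 168n^2 + 116n^2 - 406n + 56kn - 196k - 18n + 63 + 64k^2n - 224k^2    [distributive law]
= 64kn^2 - 168kn - 48n^3 + 284n^2 - 424n - 196k + 63 + 64k^2n - 224k^2    [combine like terms]

64kn^2 - 168kn - 48n^3 + 284n^2 - 424n - 196k + 63 + 64k^2n - 224k^2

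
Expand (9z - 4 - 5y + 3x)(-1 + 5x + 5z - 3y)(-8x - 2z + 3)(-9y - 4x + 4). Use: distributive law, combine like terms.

-1426xyz - 3872x^2z + 2212xz - 1321yz^2 - 2692xz^2 + 772z^2 + 95yz - 380z + 2654x^2yz + 2040x^3z + 3904xyz^2 + 1920x^2z^2 + 810yz^3 + 360xz^3 - 360z^3 - 4236xy^2z - 936y^2z^2 + 1590y^2z - 247xy + 1320x^2 - 452x + 96y + 48 - 21x^2y - 1396x^3 + 1482xy^2 - 279y^2 - 1968x^2y^2 - 8x^3y + 1080xy^3 + 270y^3z - 405y^3 + 480x^4

(9z - 4 - 5y + 3x)(-1 + 5x + 5z - 3y)(-8x - 2z + 3)(-9y - 4x + 4)
= (-9z + 45xz + 45z^2 - 27yz + 4 - 20x - 20z + 12y + 5y - 25xy - 25yz + 15y^2 - 3x + 15x^2 + 15xz - 9xy)(-8x - 2z + 3)(-9y - 4x + 4)    [distributive law]
= (-29z + 60xz + 45z^2 - 52yz + 4 - 23x + 17y - 34xy + 15y^2 + 15x^2)(-8x - 2z + 3)(-9y - 4x + 4)    [combine like terms]
= (232xz + 58z^2 - 87z - 480x^2z - 120xz^2 + 180xz - 360xz^2 - 90z^3 + 135z^2 + 416xyz + 104yz^2 - 156yz - 32x - 8z + 12 + 184x^2 + 46xz - 69x - 136xy - 34yz + 51y + 272x^2y + 68xyz - 102xy - 120xy^2 - 30y^2z + 45y^2 - 120x^3 - 30x^2z + 45x^2)(-9y - 4x + 4)    [distributive law]
= (458xz + 193z^2 - 95z - 510x^2z - 480xz^2 - 90z^3 + 484xyz + 104yz^2 - 190yz - 101x + 12 + 229x^2 - 238xy + 51y + 272x^2y - 120xy^2 - 30y^2z + 45y^2 - 120x^3)(-9y - 4x + 4)    [combine like terms]
= -4122xyz - 1832x^2z + 1832xz - 1737yz^2 - 772xz^2 + 772z^2 + 855yz + 380xz - 380z + 4590x^2yz + 2040x^3z - 2040x^2z + 4320xyz^2 + 1920x^2z^2 - 1920xz^2 + 810yz^3 + 360xz^3 - 360z^3 - 4356xy^2z - 1936x^2yz + 1936xyz - 936y^2z^2 - 416xyz^2 + 416yz^2 + 1710y^2z + 760xyz - 760yz + 909xy + 404x^2 - 404x - 108y - 48x + 48 - 2061x^2y - 916x^3 + 916x^2 + 2142xy^2 + 952x^2y - 952xy - 459y^2 - 204xy + 204y - 2448x^2y^2 - 1088x^3y + 1088x^2y + 1080xy^3 + 480x^2y^2 - 480xy^2 + 270y^3z + 120xy^2z - 120y^2z - 405y^3 - 180xy^2 + 180y^2 + 1080x^3y + 480x^4 - 480x^3    [distributive law]
= -1426xyz - 3872x^2z + 2212xz - 1321yz^2 - 2692xz^2 + 772z^2 + 95yz - 380z + 2654x^2yz + 2040x^3z + 3904xyz^2 + 1920x^2z^2 + 810yz^3 + 360xz^3 - 360z^3 - 4236xy^2z - 936y^2z^2 + 1590y^2z - 247xy + 1320x^2 - 452x + 96y + 48 - 21x^2y - 1396x^3 + 1482xy^2 - 279y^2 - 1968x^2y^2 - 8x^3y + 1080xy^3 + 270y^3z - 405y^3 + 480x^4    [combine like terms]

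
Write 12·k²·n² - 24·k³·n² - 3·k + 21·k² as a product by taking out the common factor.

12·k²·n² - 24·k³·n² - 3·k + 21·k²
= 3(4·k²·n² - 8·k³·n² - k + 7·k²)    [factor out 3]
= 3·k(4·k·n² - 8·k²·n² - 1 + 7·k)    [factor out k]

3·k(4·k·n² - 8·k²·n² - 1 + 7·k)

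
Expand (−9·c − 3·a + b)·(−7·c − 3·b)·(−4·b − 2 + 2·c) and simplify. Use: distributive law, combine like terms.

−212·b·c² − 126·c² + 126·c³ − 86·b²·c − 40·b·c − 66·a·b·c − 42·a·c + 42·a·c² − 36·a·b² − 18·a·b + 12·b³ + 6·b²

(−9·c − 3·a + b)·(−7·c − 3·b)·(−4·b − 2 + 2·c)
= (63·c² + 27·b·c + 21·a·c + 9·a·b − 7·b·c − 3·b²)·(−4·b − 2 + 2·c)    [distributive law]
= (63·c² + 20·b·c + 21·a·c + 9·a·b − 3·b²)·(−4·b − 2 + 2·c)    [combine like terms]
= −252·b·c² − 126·c² + 126·c³ − 80·b²·c − 40·b·c + 40·b·c² − 84·a·b·c − 42·a·c + 42·a·c² − 36·a·b² − 18·a·b + 18·a·b·c + 12·b³ + 6·b² − 6·b²·c    [distributive law]
= −212·b·c² − 126·c² + 126·c³ − 86·b²·c − 40·b·c − 66·a·b·c − 42·a·c + 42·a·c² − 36·a·b² − 18·a·b + 12·b³ + 6·b²    [combine like terms]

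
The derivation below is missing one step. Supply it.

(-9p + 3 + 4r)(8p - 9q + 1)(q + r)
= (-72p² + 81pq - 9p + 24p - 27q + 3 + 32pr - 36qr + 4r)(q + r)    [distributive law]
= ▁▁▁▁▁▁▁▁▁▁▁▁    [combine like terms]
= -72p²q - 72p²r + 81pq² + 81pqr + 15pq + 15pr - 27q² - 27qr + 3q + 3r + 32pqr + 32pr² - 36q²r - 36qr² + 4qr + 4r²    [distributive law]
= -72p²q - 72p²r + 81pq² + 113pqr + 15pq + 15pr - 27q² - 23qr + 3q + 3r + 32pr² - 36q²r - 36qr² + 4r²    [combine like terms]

By combine like terms:

(-72p² + 81pq + 15p - 27q + 3 + 32pr - 36qr + 4r)(q + r)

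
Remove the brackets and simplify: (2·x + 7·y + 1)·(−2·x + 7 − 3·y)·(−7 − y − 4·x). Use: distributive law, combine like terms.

−20·x² + 84·x²·y + 16·x³ − 112·x − 56·x·y + 104·x·y² − 329·y + 101·y² + 21·y³ − 49

(2·x + 7·y + 1)·(−2·x + 7 − 3·y)·(−7 − y − 4·x)
= (−4·x² + 14·x − 6·x·y − 14·x·y + 49·y − 21·y² − 2·x + 7 − 3·y)·(−7 − y − 4·x)    [distributive law]
= (−4·x² + 12·x − 20·x·y + 46·y − 21·y² + 7)·(−7 − y − 4·x)    [combine like terms]
= 28·x² + 4·x²·y + 16·x³ − 84·x − 12·x·y − 48·x² + 140·x·y + 20·x·y² + 80·x²·y − 322·y − 46·y² − 184·x·y + 147·y² + 21·y³ + 84·x·y² − 49 − 7·y − 28·x    [distributive law]
= −20·x² + 84·x²·y + 16·x³ − 112·x − 56·x·y + 104·x·y² − 329·y + 101·y² + 21·y³ − 49    [combine like terms]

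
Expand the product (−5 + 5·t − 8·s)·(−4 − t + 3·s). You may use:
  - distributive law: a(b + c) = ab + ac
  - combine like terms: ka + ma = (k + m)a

(−5 + 5·t − 8·s)·(−4 − t + 3·s)
= 20 + 5·t − 15·s − 20·t − 5·t^2 + 15·s·t + 32·s + 8·s·t − 24·s^2    [distributive law]
= 20 − 15·t + 17·s − 5·t^2 + 23·s·t − 24·s^2    [combine like terms]

20 − 15·t + 17·s − 5·t^2 + 23·s·t − 24·s^2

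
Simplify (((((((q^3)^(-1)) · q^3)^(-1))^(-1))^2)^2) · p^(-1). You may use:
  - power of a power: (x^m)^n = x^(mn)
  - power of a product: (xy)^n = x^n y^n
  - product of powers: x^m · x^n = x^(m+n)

(((((((q^3)^(-1)) · q^3)^(-1))^(-1))^2)^2) · p^(-1)
= ((((((q^3)^(-1)) · q^3)^(-1))^(-1))^4) · p^(-1)    [power of a power]
= (((((q^3)^(-1)) · q^3)^(-1))^(-4)) · p^(-1)    [power of a power]
= ((((q^3)^(-1)) · q^3)^4) · p^(-1)    [power of a power]
= ((((q^3)^(-1))^4) · ((q^3)^4)) · p^(-1)    [power of a product]
= (((q^3)^(-4)) · ((q^3)^4)) · p^(-1)    [power of a power]
= (q^(-12) · ((q^3)^4)) · p^(-1)    [power of a power]
= (q^(-12) · q^12) · p^(-1)    [power of a power]
= q^0 · p^(-1)    [product of powers]
= p^(-1)    [rearrange]

p^(-1)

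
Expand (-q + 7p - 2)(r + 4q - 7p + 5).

(-q + 7p - 2)(r + 4q - 7p + 5)
= -qr - 4q^2 + 7pq - 5q + 7pr + 28pq - 49p^2 + 35p - 2r - 8q + 14p - 10    [distributive law]
= -qr - 4q^2 + 35pq - 13q + 7pr - 49p^2 + 49p - 2r - 10    [combine like terms]

-qr - 4q^2 + 35pq - 13q + 7pr - 49p^2 + 49p - 2r - 10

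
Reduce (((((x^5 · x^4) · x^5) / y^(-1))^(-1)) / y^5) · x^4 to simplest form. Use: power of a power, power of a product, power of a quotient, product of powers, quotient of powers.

(((((x^5 · x^4) · x^5) / y^(-1))^(-1)) / y^5) · x^4
= (((((x^5 · x^4) · x^5)^(-1)) / ((y^(-1))^(-1))) / y^5) · x^4    [power of a quotient]
= (((((x^5 · x^4)^(-1)) · ((x^5)^(-1))) / ((y^(-1))^(-1))) / y^5) · x^4    [power of a product]
= ((((((x^5)^(-1)) · ((x^4)^(-1))) · ((x^5)^(-1))) / ((y^(-1))^(-1))) / y^5) · x^4    [power of a product]
= ((((x^(-5) · ((x^4)^(-1))) · ((x^5)^(-1))) / ((y^(-1))^(-1))) / y^5) · x^4    [power of a power]
= ((((x^(-5) · x^(-4)) · ((x^5)^(-1))) / ((y^(-1))^(-1))) / y^5) · x^4    [power of a power]
= (((x^(-9) · ((x^5)^(-1))) / ((y^(-1))^(-1))) / y^5) · x^4    [product of powers]
= (((x^(-9) · x^(-5)) / ((y^(-1))^(-1))) / y^5) · x^4    [power of a power]
= ((x^(-14) / ((y^(-1))^(-1))) / y^5) · x^4    [product of powers]
= ((x^(-14) / y) / y^5) · x^4    [power of a power]
= x^(-10)y^(-6)    [quotient of powers; product of powers]

x^(-10)y^(-6)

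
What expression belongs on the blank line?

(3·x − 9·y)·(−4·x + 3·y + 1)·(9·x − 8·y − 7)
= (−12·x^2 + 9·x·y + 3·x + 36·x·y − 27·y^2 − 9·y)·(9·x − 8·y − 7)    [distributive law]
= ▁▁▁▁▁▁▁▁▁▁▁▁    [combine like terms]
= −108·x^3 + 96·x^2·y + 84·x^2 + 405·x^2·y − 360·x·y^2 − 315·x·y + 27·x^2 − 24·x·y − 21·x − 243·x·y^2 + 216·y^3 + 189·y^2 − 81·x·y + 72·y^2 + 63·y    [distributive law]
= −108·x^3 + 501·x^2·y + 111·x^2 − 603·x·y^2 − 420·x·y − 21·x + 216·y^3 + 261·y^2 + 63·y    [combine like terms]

By combine like terms:

(−12·x^2 + 45·x·y + 3·x − 27·y^2 − 9·y)·(9·x − 8·y − 7)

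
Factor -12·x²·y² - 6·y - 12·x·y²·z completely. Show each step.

-12·x²·y² - 6·y - 12·x·y²·z
= 6(-2·x²·y² - y - 2·x·y²·z)    [factor out 6]
= 6·y(-2·x²·y - 1 - 2·x·y·z)    [factor out y]

6·y(-2·x²·y - 1 - 2·x·y·z)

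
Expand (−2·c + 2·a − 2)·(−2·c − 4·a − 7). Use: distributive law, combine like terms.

4·c^2 + 4·a·c + 18·c − 8·a^2 − 6·a + 14

(−2·c + 2·a − 2)·(−2·c − 4·a − 7)
= 4·c^2 + 8·a·c + 14·c − 4·a·c − 8·a^2 − 14·a + 4·c + 8·a + 14    [distributive law]
= 4·c^2 + 4·a·c + 18·c − 8·a^2 − 6·a + 14    [combine like terms]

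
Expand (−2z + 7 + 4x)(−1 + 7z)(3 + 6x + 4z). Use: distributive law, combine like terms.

(−2z + 7 + 4x)(−1 + 7z)(3 + 6x + 4z)
= (2z − 14z^2 − 7 + 49z − 4x + 28xz)(3 + 6x + 4z)    [distributive law]
= (51z − 14z^2 − 7 − 4x + 28xz)(3 + 6x + 4z)    [combine like terms]
= 153z + 306xz + 204z^2 − 42z^2 − 84xz^2 − 56z^3 − 21 − 42x − 28z − 12x − 24x^2 − 16xz + 84xz + 168x^2z + 112xz^2    [distributive law]
= 125z + 374xz + 162z^2 + 28xz^2 − 56z^3 − 21 − 54x − 24x^2 + 168x^2z    [combine like terms]

125z + 374xz + 162z^2 + 28xz^2 − 56z^3 − 21 − 54x − 24x^2 + 168x^2z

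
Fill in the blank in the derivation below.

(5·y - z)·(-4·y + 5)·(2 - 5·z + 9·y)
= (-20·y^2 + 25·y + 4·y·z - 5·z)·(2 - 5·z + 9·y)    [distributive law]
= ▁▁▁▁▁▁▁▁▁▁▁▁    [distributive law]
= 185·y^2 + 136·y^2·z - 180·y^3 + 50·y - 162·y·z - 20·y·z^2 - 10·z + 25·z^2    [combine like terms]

After distributive law, the bracketed line is:

-40·y^2 + 100·y^2·z - 180·y^3 + 50·y - 125·y·z + 225·y^2 + 8·y·z - 20·y·z^2 + 36·y^2·z - 10·z + 25·z^2 - 45·y·z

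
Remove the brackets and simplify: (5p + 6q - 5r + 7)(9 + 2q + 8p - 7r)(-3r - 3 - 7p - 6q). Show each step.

580pr - 744p - 827p² - 1256pq + 640pqr - 646p²q - 432pq² + 405p²r - 280p³ - 20pr² + 516qr - 582q - 444q² + 276q²r - 72q³ - 54qr² + 177r² + 93r - 105r³ - 189

(5p + 6q - 5r + 7)(9 + 2q + 8p - 7r)(-3r - 3 - 7p - 6q)
= (45p + 10pq + 40p² - 35pr + 54q + 12q² + 48pq - 42qr - 45r - 10qr - 40pr + 35r² + 63 + 14q + 56p - 49r)(-3r - 3 - 7p - 6q)    [distributive law]
= (101p + 58pq + 40p² - 75pr + 68q + 12q² - 52qr - 94r + 35r² + 63)(-3r - 3 - 7p - 6q)    [combine like terms]
= -303pr - 303p - 707p² - 606pq - 174pqr - 174pq - 406p²q - 348pq² - 120p²r - 120p² - 280p³ - 240p²q + 225pr² + 225pr + 525p²r + 450pqr - 204qr - 204q - 476pq - 408q² - 36q²r - 36q² - 84pq² - 72q³ + 156qr² + 156qr + 364pqr + 312q²r + 282r² + 282r + 658pr + 564qr - 105r³ - 105r² - 245pr² - 210qr² - 189r - 189 - 441p - 378q    [distributive law]
= 580pr - 744p - 827p² - 1256pq + 640pqr - 646p²q - 432pq² + 405p²r - 280p³ - 20pr² + 516qr - 582q - 444q² + 276q²r - 72q³ - 54qr² + 177r² + 93r - 105r³ - 189    [combine like terms]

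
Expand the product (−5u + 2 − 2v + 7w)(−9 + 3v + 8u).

61u − 31uv − 40u² − 18 + 24v − 6v² − 63w + 21vw + 56uw

(−5u + 2 − 2v + 7w)(−9 + 3v + 8u)
= 45u − 15uv − 40u² − 18 + 6v + 16u + 18v − 6v² − 16uv − 63w + 21vw + 56uw    [distributive law]
= 61u − 31uv − 40u² − 18 + 24v − 6v² − 63w + 21vw + 56uw    [combine like terms]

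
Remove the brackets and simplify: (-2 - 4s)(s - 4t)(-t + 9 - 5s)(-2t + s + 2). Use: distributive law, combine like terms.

(-2 - 4s)(s - 4t)(-t + 9 - 5s)(-2t + s + 2)
= (-2s + 8t - 4s^2 + 16st)(-t + 9 - 5s)(-2t + s + 2)    [distributive law]
= (2st - 18s + 10s^2 - 8t^2 + 72t - 40st + 4s^2t - 36s^2 + 20s^3 - 16st^2 + 144st - 80s^2t)(-2t + s + 2)    [distributive law]
= (106st - 18s - 26s^2 - 8t^2 + 72t - 76s^2t + 20s^3 - 16st^2)(-2t + s + 2)    [combine like terms]
= -212st^2 + 106s^2t + 212st + 36st - 18s^2 - 36s + 52s^2t - 26s^3 - 52s^2 + 16t^3 - 8st^2 - 16t^2 - 144t^2 + 72st + 144t + 152s^2t^2 - 76s^3t - 152s^2t - 40s^3t + 20s^4 + 40s^3 + 32st^3 - 16s^2t^2 - 32st^2    [distributive law]
= -252st^2 + 6s^2t + 320st - 70s^2 - 36s + 14s^3 + 16t^3 - 160t^2 + 144t + 136s^2t^2 - 116s^3t + 20s^4 + 32st^3    [combine like terms]

-252st^2 + 6s^2t + 320st - 70s^2 - 36s + 14s^3 + 16t^3 - 160t^2 + 144t + 136s^2t^2 - 116s^3t + 20s^4 + 32st^3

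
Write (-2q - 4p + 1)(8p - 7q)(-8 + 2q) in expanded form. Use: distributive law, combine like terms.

(-2q - 4p + 1)(8p - 7q)(-8 + 2q)
= (-16pq + 14q^2 - 32p^2 + 28pq + 8p - 7q)(-8 + 2q)    [distributive law]
= (12pq + 14q^2 - 32p^2 + 8p - 7q)(-8 + 2q)    [combine like terms]
= -96pq + 24pq^2 - 112q^2 + 28q^3 + 256p^2 - 64p^2q - 64p + 16pq + 56q - 14q^2    [distributive law]
= -80pq + 24pq^2 - 126q^2 + 28q^3 + 256p^2 - 64p^2q - 64p + 56q    [combine like terms]

-80pq + 24pq^2 - 126q^2 + 28q^3 + 256p^2 - 64p^2q - 64p + 56q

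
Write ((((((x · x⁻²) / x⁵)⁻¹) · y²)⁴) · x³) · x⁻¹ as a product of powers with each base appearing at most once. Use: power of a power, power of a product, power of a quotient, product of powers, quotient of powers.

x²⁶·y⁸

((((((x · x⁻²) / x⁵)⁻¹) · y²)⁴) · x³) · x⁻¹
= ((((((x · x⁻²) / x⁵)⁻¹)⁴) · ((y²)⁴)) · x³) · x⁻¹    [power of a product]
= (((((x · x⁻²) / x⁵)⁻⁴) · ((y²)⁴)) · x³) · x⁻¹    [power of a power]
= (((((x · x⁻²)⁻⁴) / ((x⁵)⁻⁴)) · ((y²)⁴)) · x³) · x⁻¹    [power of a quotient]
= (((((x⁻⁴) · ((x⁻²)⁻⁴)) / ((x⁵)⁻⁴)) · ((y²)⁴)) · x³) · x⁻¹    [power of a product]
= ((((x⁻⁴ · x⁸) / ((x⁵)⁻⁴)) · ((y²)⁴)) · x³) · x⁻¹    [power of a power]
= (((x⁴ / ((x⁵)⁻⁴)) · ((y²)⁴)) · x³) · x⁻¹    [product of powers]
= (((x⁴ / x⁻²⁰) · ((y²)⁴)) · x³) · x⁻¹    [power of a power]
= ((x²⁴ · ((y²)⁴)) · x³) · x⁻¹    [quotient of powers]
= ((x²⁴ · y⁸) · x³) · x⁻¹    [power of a power]
= x²⁶·y⁸    [product of powers]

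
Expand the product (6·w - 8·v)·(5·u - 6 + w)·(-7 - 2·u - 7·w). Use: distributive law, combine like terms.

-138·u·w - 60·u²·w - 222·u·w² + 252·w + 210·w² - 42·w³ + 184·u·v + 80·u²·v + 296·u·v·w - 336·v - 280·v·w + 56·v·w²

(6·w - 8·v)·(5·u - 6 + w)·(-7 - 2·u - 7·w)
= (30·u·w - 36·w + 6·w² - 40·u·v + 48·v - 8·v·w)·(-7 - 2·u - 7·w)    [distributive law]
= -210·u·w - 60·u²·w - 210·u·w² + 252·w + 72·u·w + 252·w² - 42·w² - 12·u·w² - 42·w³ + 280·u·v + 80·u²·v + 280·u·v·w - 336·v - 96·u·v - 336·v·w + 56·v·w + 16·u·v·w + 56·v·w²    [distributive law]
= -138·u·w - 60·u²·w - 222·u·w² + 252·w + 210·w² - 42·w³ + 184·u·v + 80·u²·v + 296·u·v·w - 336·v - 280·v·w + 56·v·w²    [combine like terms]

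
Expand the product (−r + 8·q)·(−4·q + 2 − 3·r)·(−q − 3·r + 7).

(−r + 8·q)·(−4·q + 2 − 3·r)·(−q − 3·r + 7)
= (4·q·r − 2·r + 3·r^2 − 32·q^2 + 16·q − 24·q·r)·(−q − 3·r + 7)    [distributive law]
= (−20·q·r − 2·r + 3·r^2 − 32·q^2 + 16·q)·(−q − 3·r + 7)    [combine like terms]
= 20·q^2·r + 60·q·r^2 − 140·q·r + 2·q·r + 6·r^2 − 14·r − 3·q·r^2 − 9·r^3 + 21·r^2 + 32·q^3 + 96·q^2·r − 224·q^2 − 16·q^2 − 48·q·r + 112·q    [distributive law]
= 116·q^2·r + 57·q·r^2 − 186·q·r + 27·r^2 − 14·r − 9·r^3 + 32·q^3 − 240·q^2 + 112·q    [combine like terms]

116·q^2·r + 57·q·r^2 − 186·q·r + 27·r^2 − 14·r − 9·r^3 + 32·q^3 − 240·q^2 + 112·q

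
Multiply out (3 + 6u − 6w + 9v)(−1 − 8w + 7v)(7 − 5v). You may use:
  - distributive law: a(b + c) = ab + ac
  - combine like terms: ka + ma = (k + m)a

−21 + 99v − 126w − 708vw + 381v^2 − 42u + 324uv − 336uw + 240uvw − 210uv^2 + 336w^2 − 240vw^2 + 570v^2w − 315v^3

(3 + 6u − 6w + 9v)(−1 − 8w + 7v)(7 − 5v)
= (−3 − 24w + 21v − 6u − 48uw + 42uv + 6w + 48w^2 − 42vw − 9v − 72vw + 63v^2)(7 − 5v)    [distributive law]
= (−3 − 18w + 12v − 6u − 48uw + 42uv + 48w^2 − 114vw + 63v^2)(7 − 5v)    [combine like terms]
= −21 + 15v − 126w + 90vw + 84v − 60v^2 − 42u + 30uv − 336uw + 240uvw + 294uv − 210uv^2 + 336w^2 − 240vw^2 − 798vw + 570v^2w + 441v^2 − 315v^3    [distributive law]
= −21 + 99v − 126w − 708vw + 381v^2 − 42u + 324uv − 336uw + 240uvw − 210uv^2 + 336w^2 − 240vw^2 + 570v^2w − 315v^3    [combine like terms]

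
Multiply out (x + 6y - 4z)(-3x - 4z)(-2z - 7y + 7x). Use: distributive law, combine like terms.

(x + 6y - 4z)(-3x - 4z)(-2z - 7y + 7x)
= (-3x² - 4xz - 18xy - 24yz + 12xz + 16z²)(-2z - 7y + 7x)    [distributive law]
= (-3x² + 8xz - 18xy - 24yz + 16z²)(-2z - 7y + 7x)    [combine like terms]
= 6x²z + 21x²y - 21x³ - 16xz² - 56xyz + 56x²z + 36xyz + 126xy² - 126x²y + 48yz² + 168y²z - 168xyz - 32z³ - 112yz² + 112xz²    [distributive law]
= 62x²z - 105x²y - 21x³ + 96xz² - 188xyz + 126xy² - 64yz² + 168y²z - 32z³    [combine like terms]

62x²z - 105x²y - 21x³ + 96xz² - 188xyz + 126xy² - 64yz² + 168y²z - 32z³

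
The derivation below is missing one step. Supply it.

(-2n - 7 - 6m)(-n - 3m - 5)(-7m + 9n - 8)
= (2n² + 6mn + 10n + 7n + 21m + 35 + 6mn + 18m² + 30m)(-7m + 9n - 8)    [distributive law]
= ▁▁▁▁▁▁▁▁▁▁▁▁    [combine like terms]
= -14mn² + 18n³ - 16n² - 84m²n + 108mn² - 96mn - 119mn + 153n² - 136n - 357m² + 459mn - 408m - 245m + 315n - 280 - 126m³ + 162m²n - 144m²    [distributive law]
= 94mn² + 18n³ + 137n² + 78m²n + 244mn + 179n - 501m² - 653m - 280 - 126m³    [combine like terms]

After combine like terms, the bracketed line is:

(2n² + 12mn + 17n + 51m + 35 + 18m²)(-7m + 9n - 8)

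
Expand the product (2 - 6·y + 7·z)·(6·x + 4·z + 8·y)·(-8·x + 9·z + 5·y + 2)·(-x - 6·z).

(2 - 6·y + 7·z)·(6·x + 4·z + 8·y)·(-8·x + 9·z + 5·y + 2)·(-x - 6·z)
= (12·x + 8·z + 16·y - 36·x·y - 24·y·z - 48·y² + 42·x·z + 28·z² + 56·y·z)·(-8·x + 9·z + 5·y + 2)·(-x - 6·z)    [distributive law]
= (12·x + 8·z + 16·y - 36·x·y + 32·y·z - 48·y² + 42·x·z + 28·z²)·(-8·x + 9·z + 5·y + 2)·(-x - 6·z)    [combine like terms]
= (-96·x² + 108·x·z + 60·x·y + 24·x - 64·x·z + 72·z² + 40·y·z + 16·z - 128·x·y + 144·y·z + 80·y² + 32·y + 288·x²·y - 324·x·y·z - 180·x·y² - 72·x·y - 256·x·y·z + 288·y·z² + 160·y²·z + 64·y·z + 384·x·y² - 432·y²·z - 240·y³ - 96·y² - 336·x²·z + 378·x·z² + 210·x·y·z + 84·x·z - 224·x·z² + 252·z³ + 140·y·z² + 56·z²)·(-x - 6·z)    [distributive law]
= (-96·x² + 128·x·z - 140·x·y + 24·x + 128·z² + 248·y·z + 16·z - 16·y² + 32·y + 288·x²·y - 370·x·y·z + 204·x·y² + 428·y·z² - 272·y²·z - 240·y³ - 336·x²·z + 154·x·z² + 252·z³)·(-x - 6·z)    [combine like terms]
= 96·x³ + 576·x²·z - 128·x²·z - 768·x·z² + 140·x²·y + 840·x·y·z - 24·x² - 144·x·z - 128·x·z² - 768·z³ - 248·x·y·z - 1488·y·z² - 16·x·z - 96·z² + 16·x·y² + 96·y²·z - 32·x·y - 192·y·z - 288·x³·y - 1728·x²·y·z + 370·x²·y·z + 2220·x·y·z² - 204·x²·y² - 1224·x·y²·z - 428·x·y·z² - 2568·y·z³ + 272·x·y²·z + 1632·y²·z² + 240·x·y³ + 1440·y³·z + 336·x³·z + 2016·x²·z² - 154·x²·z² - 924·x·z³ - 252·x·z³ - 1512·z⁴    [distributive law]
= 96·x³ + 448·x²·z - 896·x·z² + 140·x²·y + 592·x·y·z - 24·x² - 160·x·z - 768·z³ - 1488·y·z² - 96·z² + 16·x·y² + 96·y²·z - 32·x·y - 192·y·z - 288·x³·y - 1358·x²·y·z + 1792·x·y·z² - 204·x²·y² - 952·x·y²·z - 2568·y·z³ + 1632·y²·z² + 240·x·y³ + 1440·y³·z + 336·x³·z + 1862·x²·z² - 1176·x·z³ - 1512·z⁴    [combine like terms]

96·x³ + 448·x²·z - 896·x·z² + 140·x²·y + 592·x·y·z - 24·x² - 160·x·z - 768·z³ - 1488·y·z² - 96·z² + 16·x·y² + 96·y²·z - 32·x·y - 192·y·z - 288·x³·y - 1358·x²·y·z + 1792·x·y·z² - 204·x²·y² - 952·x·y²·z - 2568·y·z³ + 1632·y²·z² + 240·x·y³ + 1440·y³·z + 336·x³·z + 1862·x²·z² - 1176·x·z³ - 1512·z⁴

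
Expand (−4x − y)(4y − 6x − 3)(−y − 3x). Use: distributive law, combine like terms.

22xy^2 + 6x^2y − 72x^3 − 21xy − 36x^2 + 4y^3 − 3y^2

(−4x − y)(4y − 6x − 3)(−y − 3x)
= (−16xy + 24x^2 + 12x − 4y^2 + 6xy + 3y)(−y − 3x)    [distributive law]
= (−10xy + 24x^2 + 12x − 4y^2 + 3y)(−y − 3x)    [combine like terms]
= 10xy^2 + 30x^2y − 24x^2y − 72x^3 − 12xy − 36x^2 + 4y^3 + 12xy^2 − 3y^2 − 9xy    [distributive law]
= 22xy^2 + 6x^2y − 72x^3 − 21xy − 36x^2 + 4y^3 − 3y^2    [combine like terms]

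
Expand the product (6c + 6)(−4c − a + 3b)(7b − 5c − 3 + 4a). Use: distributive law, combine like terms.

(6c + 6)(−4c − a + 3b)(7b − 5c − 3 + 4a)
= (−24c^2 − 6ac + 18bc − 24c − 6a + 18b)(7b − 5c − 3 + 4a)    [distributive law]
= −168bc^2 + 120c^3 + 72c^2 − 96ac^2 − 42abc + 30ac^2 + 18ac − 24a^2c + 126b^2c − 90bc^2 − 54bc + 72abc − 168bc + 120c^2 + 72c − 96ac − 42ab + 30ac + 18a − 24a^2 + 126b^2 − 90bc − 54b + 72ab    [distributive law]
= −258bc^2 + 120c^3 + 192c^2 − 66ac^2 + 30abc − 48ac − 24a^2c + 126b^2c − 312bc + 72c + 30ab + 18a − 24a^2 + 126b^2 − 54b    [combine like terms]

−258bc^2 + 120c^3 + 192c^2 − 66ac^2 + 30abc − 48ac − 24a^2c + 126b^2c − 312bc + 72c + 30ab + 18a − 24a^2 + 126b^2 − 54b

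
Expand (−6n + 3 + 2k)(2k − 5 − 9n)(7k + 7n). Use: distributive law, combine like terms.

−182k^2n + 168kn^2 − 7kn + 21n^2 + 378n^3 − 28k^2 − 105k − 105n + 28k^3

(−6n + 3 + 2k)(2k − 5 − 9n)(7k + 7n)
= (−12kn + 30n + 54n^2 + 6k − 15 − 27n + 4k^2 − 10k − 18kn)(7k + 7n)    [distributive law]
= (−30kn + 3n + 54n^2 − 4k − 15 + 4k^2)(7k + 7n)    [combine like terms]
= −210k^2n − 210kn^2 + 21kn + 21n^2 + 378kn^2 + 378n^3 − 28k^2 − 28kn − 105k − 105n + 28k^3 + 28k^2n    [distributive law]
= −182k^2n + 168kn^2 − 7kn + 21n^2 + 378n^3 − 28k^2 − 105k − 105n + 28k^3    [combine like terms]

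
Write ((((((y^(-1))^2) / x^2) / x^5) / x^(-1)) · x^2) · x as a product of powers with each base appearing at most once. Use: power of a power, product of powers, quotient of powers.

((((((y^(-1))^2) / x^2) / x^5) / x^(-1)) · x^2) · x
= ((((y^(-2) / x^2) / x^5) / x^(-1)) · x^2) · x    [power of a power]
= x^(-3)y^(-2)    [quotient of powers; product of powers]

x^(-3)y^(-2)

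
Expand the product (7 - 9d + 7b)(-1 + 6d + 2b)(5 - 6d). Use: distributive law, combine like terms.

(7 - 9d + 7b)(-1 + 6d + 2b)(5 - 6d)
= (-7 + 42d + 14b + 9d - 54d² - 18bd - 7b + 42bd + 14b²)(5 - 6d)    [distributive law]
= (-7 + 51d + 7b - 54d² + 24bd + 14b²)(5 - 6d)    [combine like terms]
= -35 + 42d + 255d - 306d² + 35b - 42bd - 270d² + 324d³ + 120bd - 144bd² + 70b² - 84b²d    [distributive law]
= -35 + 297d - 576d² + 35b + 78bd + 324d³ - 144bd² + 70b² - 84b²d    [combine like terms]

-35 + 297d - 576d² + 35b + 78bd + 324d³ - 144bd² + 70b² - 84b²d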